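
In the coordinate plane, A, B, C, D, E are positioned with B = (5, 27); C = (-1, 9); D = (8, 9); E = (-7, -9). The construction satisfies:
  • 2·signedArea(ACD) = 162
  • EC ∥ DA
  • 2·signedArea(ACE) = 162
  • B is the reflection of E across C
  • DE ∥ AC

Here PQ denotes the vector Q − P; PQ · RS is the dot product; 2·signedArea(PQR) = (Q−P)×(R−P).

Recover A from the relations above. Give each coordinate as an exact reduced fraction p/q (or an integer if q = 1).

1. A_x = 14  [DE ∥ AC ∩ EC ∥ DA]
2. A_y = 27  [DE ∥ AC ∩ EC ∥ DA]
   → A = (14, 27)

A = (14, 27)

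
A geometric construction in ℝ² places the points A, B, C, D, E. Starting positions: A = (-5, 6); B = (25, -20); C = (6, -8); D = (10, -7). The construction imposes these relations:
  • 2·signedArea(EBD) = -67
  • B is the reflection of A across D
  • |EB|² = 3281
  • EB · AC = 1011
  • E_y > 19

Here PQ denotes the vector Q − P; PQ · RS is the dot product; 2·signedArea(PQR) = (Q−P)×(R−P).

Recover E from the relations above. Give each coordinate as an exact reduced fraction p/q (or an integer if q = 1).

1. E_x = -16  [2·signedArea(EBD) = -67 ∩ EB · AC = 1011]
2. E_y = 20  [2·signedArea(EBD) = -67 ∩ EB · AC = 1011]
   → E = (-16, 20)

E = (-16, 20)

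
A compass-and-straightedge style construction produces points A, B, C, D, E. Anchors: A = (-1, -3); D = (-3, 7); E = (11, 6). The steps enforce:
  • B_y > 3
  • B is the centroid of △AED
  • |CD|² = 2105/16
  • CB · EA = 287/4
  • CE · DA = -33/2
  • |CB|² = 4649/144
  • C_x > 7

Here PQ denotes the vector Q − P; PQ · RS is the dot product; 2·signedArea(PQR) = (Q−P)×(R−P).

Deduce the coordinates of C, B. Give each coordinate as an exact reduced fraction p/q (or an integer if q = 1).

B = (7/3, 10/3)
C = (8, 15/4)

1. C_x = 8  [line -2·x + 10·y + -43/2 = 0 ∩ |CD|² = 2105/16]
2. C_y = 15/4  [line -2·x + 10·y + -43/2 = 0 ∩ |CD|² = 2105/16]
   → C = (8, 15/4)
3. B_x = 7/3  [B is the centroid of △AED]
4. B_y = 10/3  [B is the centroid of △AED]
   → B = (7/3, 10/3)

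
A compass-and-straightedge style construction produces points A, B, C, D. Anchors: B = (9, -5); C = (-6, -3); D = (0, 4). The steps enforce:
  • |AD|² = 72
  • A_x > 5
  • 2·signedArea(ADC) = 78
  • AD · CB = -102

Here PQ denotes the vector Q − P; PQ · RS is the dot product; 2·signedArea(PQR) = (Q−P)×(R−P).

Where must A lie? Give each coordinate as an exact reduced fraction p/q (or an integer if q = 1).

A = (6, -2)

1. A_x = 6  [2·signedArea(ADC) = 78 ∩ AD · CB = -102]
2. A_y = -2  [2·signedArea(ADC) = 78 ∩ AD · CB = -102]
   → A = (6, -2)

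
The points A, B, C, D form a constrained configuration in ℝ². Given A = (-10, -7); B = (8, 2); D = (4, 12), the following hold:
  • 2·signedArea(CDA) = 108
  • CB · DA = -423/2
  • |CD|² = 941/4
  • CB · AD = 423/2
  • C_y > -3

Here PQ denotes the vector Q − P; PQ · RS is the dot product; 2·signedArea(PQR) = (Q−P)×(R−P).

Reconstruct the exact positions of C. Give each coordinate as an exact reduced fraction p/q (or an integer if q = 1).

C = (-1, -5/2)

1. C_x = -1  [CB · AD = 423/2 ∩ 2·signedArea(CDA) = 108]
2. C_y = -5/2  [CB · AD = 423/2 ∩ 2·signedArea(CDA) = 108]
   → C = (-1, -5/2)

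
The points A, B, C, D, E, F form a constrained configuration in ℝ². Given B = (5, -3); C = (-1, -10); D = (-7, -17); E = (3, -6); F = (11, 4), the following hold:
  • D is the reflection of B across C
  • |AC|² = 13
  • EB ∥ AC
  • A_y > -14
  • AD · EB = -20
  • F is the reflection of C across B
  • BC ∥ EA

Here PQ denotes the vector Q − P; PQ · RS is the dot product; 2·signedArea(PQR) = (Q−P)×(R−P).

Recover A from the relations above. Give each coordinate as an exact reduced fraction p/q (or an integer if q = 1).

A = (-3, -13)

1. A_x = -3  [EB ∥ AC ∩ BC ∥ EA]
2. A_y = -13  [EB ∥ AC ∩ BC ∥ EA]
   → A = (-3, -13)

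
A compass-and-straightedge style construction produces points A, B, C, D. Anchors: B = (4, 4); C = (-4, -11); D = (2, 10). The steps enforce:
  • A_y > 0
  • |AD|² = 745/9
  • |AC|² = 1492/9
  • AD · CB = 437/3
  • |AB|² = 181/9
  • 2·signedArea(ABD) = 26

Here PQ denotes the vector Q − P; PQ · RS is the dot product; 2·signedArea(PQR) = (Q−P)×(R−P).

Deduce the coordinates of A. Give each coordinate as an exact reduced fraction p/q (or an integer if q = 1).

1. A_x = 2/3  [2·signedArea(ABD) = 26 ∩ AD · CB = 437/3]
2. A_y = 1  [2·signedArea(ABD) = 26 ∩ AD · CB = 437/3]
   → A = (2/3, 1)

A = (2/3, 1)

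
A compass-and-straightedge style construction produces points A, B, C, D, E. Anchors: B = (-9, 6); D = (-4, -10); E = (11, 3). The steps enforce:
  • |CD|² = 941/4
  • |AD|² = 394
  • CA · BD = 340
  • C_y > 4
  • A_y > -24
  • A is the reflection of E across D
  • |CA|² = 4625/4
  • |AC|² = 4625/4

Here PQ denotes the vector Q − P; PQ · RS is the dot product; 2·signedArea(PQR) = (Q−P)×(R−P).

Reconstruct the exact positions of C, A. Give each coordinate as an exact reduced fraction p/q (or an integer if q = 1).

A = (-19, -23)
C = (1, 9/2)

1. A_x = -19  [A is the reflection of E across D]
2. A_y = -23  [A is the reflection of E across D]
   → A = (-19, -23)
3. C_x = 1  [line -5·x + 16·y + -67 = 0 ∩ |CA|² = 4625/4]
4. C_y = 9/2  [line -5·x + 16·y + -67 = 0 ∩ |CA|² = 4625/4]
   → C = (1, 9/2)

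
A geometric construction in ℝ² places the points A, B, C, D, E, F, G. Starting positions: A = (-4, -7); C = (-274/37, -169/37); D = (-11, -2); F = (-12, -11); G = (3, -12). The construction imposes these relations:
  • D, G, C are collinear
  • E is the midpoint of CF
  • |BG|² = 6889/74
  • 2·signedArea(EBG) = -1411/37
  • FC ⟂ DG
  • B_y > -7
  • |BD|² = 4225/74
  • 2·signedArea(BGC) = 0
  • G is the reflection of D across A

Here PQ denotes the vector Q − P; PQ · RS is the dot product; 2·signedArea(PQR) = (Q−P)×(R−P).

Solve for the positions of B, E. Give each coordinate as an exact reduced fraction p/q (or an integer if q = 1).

B = (-359/74, -473/74)
E = (-359/37, -288/37)

1. B_x = -359/74  [line -275/37·x + -385/37·y + -3795/37 = 0 ∩ |BG|² = 6889/74]
2. B_y = -473/74  [line -275/37·x + -385/37·y + -3795/37 = 0 ∩ |BG|² = 6889/74]
   → B = (-359/74, -473/74)
3. E_x = -359/37  [E is the midpoint of CF]
4. E_y = -288/37  [E is the midpoint of CF]
   → E = (-359/37, -288/37)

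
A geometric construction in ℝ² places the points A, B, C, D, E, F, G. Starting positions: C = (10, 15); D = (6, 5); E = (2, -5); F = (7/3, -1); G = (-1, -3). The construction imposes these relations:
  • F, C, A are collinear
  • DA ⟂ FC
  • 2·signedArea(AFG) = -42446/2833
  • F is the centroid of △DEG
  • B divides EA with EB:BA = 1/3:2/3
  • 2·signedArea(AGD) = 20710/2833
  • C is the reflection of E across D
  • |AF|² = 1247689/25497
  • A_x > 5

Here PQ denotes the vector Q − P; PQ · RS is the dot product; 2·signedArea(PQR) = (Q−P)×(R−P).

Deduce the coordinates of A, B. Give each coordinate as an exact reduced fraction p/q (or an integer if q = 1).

A = (15174/2833, 15039/2833)
B = (26506/8499, -13291/8499)

1. A_x = 15174/2833  [F, C, A are collinear ∩ DA ⟂ FC]
2. A_y = 15039/2833  [F, C, A are collinear ∩ DA ⟂ FC]
   → A = (15174/2833, 15039/2833)
3. B_x = 26506/8499  [B divides EA with EB:BA = 1/3:2/3]
4. B_y = -13291/8499  [B divides EA with EB:BA = 1/3:2/3]
   → B = (26506/8499, -13291/8499)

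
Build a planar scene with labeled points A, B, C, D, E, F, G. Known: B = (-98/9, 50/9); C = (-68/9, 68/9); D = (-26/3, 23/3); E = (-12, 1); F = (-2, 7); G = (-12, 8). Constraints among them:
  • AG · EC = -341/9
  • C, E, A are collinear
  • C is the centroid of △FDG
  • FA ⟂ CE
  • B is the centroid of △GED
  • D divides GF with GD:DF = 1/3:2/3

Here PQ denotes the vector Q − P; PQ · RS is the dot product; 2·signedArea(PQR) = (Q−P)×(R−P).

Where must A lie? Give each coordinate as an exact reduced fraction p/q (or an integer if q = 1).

A = (-30812/5081, 49567/5081)

1. A_x = -30812/5081  [C, E, A are collinear ∩ FA ⟂ CE]
2. A_y = 49567/5081  [C, E, A are collinear ∩ FA ⟂ CE]
   → A = (-30812/5081, 49567/5081)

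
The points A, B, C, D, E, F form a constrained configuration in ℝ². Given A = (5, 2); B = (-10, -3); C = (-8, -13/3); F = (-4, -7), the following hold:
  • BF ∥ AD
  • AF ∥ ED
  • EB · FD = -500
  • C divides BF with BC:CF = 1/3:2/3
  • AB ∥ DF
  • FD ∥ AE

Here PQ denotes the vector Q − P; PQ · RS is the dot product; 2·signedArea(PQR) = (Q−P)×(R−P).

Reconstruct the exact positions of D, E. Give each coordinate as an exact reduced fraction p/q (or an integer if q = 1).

D = (11, -2)
E = (20, 7)

1. D_x = 11  [AB ∥ DF ∩ BF ∥ AD]
2. D_y = -2  [AB ∥ DF ∩ BF ∥ AD]
   → D = (11, -2)
3. E_x = 20  [AF ∥ ED ∩ FD ∥ AE]
4. E_y = 7  [AF ∥ ED ∩ FD ∥ AE]
   → E = (20, 7)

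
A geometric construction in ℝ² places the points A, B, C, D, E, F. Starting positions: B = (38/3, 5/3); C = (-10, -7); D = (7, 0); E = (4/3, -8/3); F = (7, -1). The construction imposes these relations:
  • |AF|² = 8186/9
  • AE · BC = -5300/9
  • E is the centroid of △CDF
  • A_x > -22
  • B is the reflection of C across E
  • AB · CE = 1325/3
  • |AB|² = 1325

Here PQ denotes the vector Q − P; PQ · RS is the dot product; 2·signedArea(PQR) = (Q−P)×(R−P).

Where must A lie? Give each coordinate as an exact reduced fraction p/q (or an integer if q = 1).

1. A_x = -64/3  [line -34/3·x + -13/3·y + -2618/9 = 0 ∩ |AB|² = 1325]
2. A_y = -34/3  [line -34/3·x + -13/3·y + -2618/9 = 0 ∩ |AB|² = 1325]
   → A = (-64/3, -34/3)

A = (-64/3, -34/3)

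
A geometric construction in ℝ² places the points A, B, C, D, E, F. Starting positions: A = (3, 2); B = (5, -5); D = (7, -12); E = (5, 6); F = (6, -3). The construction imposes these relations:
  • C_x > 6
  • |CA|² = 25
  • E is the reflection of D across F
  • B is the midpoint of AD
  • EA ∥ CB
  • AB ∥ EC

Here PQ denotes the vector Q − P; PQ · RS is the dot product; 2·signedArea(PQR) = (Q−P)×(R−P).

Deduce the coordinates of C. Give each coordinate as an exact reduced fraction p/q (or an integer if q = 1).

C = (7, -1)

1. C_x = 7  [EA ∥ CB ∩ AB ∥ EC]
2. C_y = -1  [EA ∥ CB ∩ AB ∥ EC]
   → C = (7, -1)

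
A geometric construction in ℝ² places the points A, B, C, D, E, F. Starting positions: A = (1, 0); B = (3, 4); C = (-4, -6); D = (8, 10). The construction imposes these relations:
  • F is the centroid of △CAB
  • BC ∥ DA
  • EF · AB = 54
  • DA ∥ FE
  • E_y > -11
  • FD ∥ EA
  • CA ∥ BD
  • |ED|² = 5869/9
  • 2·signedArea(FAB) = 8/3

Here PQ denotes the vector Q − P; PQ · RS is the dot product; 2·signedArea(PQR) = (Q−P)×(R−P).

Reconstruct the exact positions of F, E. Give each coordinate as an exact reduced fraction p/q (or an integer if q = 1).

1. F_x = 0  [F is the centroid of △CAB]
2. F_y = -2/3  [F is the centroid of △CAB]
   → F = (0, -2/3)
3. E_x = -7  [FD ∥ EA ∩ DA ∥ FE]
4. E_y = -32/3  [FD ∥ EA ∩ DA ∥ FE]
   → E = (-7, -32/3)

E = (-7, -32/3)
F = (0, -2/3)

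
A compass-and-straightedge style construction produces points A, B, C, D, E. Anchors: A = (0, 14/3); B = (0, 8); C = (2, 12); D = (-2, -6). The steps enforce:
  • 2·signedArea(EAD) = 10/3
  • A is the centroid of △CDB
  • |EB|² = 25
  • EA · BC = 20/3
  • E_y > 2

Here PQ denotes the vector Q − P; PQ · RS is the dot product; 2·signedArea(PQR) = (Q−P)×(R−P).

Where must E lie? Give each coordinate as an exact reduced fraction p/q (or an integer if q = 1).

1. E_x = 0  [2·signedArea(EAD) = 10/3 ∩ EA · BC = 20/3]
2. E_y = 3  [2·signedArea(EAD) = 10/3 ∩ EA · BC = 20/3]
   → E = (0, 3)

E = (0, 3)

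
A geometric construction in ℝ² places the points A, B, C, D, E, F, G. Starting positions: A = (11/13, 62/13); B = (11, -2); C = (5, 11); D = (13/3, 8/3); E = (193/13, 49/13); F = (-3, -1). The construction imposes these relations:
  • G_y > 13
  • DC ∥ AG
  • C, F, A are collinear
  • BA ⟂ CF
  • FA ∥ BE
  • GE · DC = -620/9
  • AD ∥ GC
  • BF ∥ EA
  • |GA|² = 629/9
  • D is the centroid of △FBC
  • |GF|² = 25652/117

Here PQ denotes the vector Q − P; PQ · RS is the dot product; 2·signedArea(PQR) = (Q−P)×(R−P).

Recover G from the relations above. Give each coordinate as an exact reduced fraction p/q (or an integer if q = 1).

1. G_x = 59/39  [AD ∥ GC ∩ DC ∥ AG]
2. G_y = 511/39  [AD ∥ GC ∩ DC ∥ AG]
   → G = (59/39, 511/39)

G = (59/39, 511/39)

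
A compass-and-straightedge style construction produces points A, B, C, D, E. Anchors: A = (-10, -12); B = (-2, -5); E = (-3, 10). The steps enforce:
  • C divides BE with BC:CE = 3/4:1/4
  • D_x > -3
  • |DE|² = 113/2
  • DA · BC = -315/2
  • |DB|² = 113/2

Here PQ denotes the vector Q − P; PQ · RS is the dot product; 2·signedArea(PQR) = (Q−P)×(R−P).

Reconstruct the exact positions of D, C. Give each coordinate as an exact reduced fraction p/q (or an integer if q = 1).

1. C_x = -11/4  [C divides BE with BC:CE = 3/4:1/4]
2. C_y = 25/4  [C divides BE with BC:CE = 3/4:1/4]
   → C = (-11/4, 25/4)
3. D_x = -5/2  [line 3/4·x + -45/4·y + 30 = 0 ∩ |DB|² = 113/2]
4. D_y = 5/2  [line 3/4·x + -45/4·y + 30 = 0 ∩ |DB|² = 113/2]
   → D = (-5/2, 5/2)

C = (-11/4, 25/4)
D = (-5/2, 5/2)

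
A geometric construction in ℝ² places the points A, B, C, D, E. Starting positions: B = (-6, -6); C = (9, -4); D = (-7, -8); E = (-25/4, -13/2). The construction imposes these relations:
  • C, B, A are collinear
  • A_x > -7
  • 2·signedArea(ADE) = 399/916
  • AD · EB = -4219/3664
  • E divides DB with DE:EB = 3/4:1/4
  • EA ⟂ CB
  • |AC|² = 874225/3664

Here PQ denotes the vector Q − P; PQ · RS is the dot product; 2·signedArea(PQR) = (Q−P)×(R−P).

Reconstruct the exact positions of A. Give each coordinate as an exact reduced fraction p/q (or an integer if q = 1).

A = (-5781/916, -2767/458)

1. A_x = -5781/916  [C, B, A are collinear ∩ EA ⟂ CB]
2. A_y = -2767/458  [C, B, A are collinear ∩ EA ⟂ CB]
   → A = (-5781/916, -2767/458)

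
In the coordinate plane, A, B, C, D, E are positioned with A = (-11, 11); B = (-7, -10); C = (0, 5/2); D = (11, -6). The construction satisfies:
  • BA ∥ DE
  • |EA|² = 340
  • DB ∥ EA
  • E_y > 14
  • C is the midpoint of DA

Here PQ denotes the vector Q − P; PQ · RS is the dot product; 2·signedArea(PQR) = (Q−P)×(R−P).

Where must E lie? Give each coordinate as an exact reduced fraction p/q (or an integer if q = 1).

E = (7, 15)

1. E_x = 7  [DB ∥ EA ∩ BA ∥ DE]
2. E_y = 15  [DB ∥ EA ∩ BA ∥ DE]
   → E = (7, 15)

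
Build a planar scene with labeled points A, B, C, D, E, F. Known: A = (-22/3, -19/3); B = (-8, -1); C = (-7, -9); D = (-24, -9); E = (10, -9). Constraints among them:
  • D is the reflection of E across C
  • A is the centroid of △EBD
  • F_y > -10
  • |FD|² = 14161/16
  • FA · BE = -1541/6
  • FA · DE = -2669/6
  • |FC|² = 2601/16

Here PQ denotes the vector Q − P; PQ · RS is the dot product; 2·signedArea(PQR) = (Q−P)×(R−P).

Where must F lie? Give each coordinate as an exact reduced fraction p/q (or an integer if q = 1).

1. F_x = 23/4  [FA · BE = -1541/6 ∩ FA · DE = -2669/6]
2. F_y = -9  [FA · BE = -1541/6 ∩ FA · DE = -2669/6]
   → F = (23/4, -9)

F = (23/4, -9)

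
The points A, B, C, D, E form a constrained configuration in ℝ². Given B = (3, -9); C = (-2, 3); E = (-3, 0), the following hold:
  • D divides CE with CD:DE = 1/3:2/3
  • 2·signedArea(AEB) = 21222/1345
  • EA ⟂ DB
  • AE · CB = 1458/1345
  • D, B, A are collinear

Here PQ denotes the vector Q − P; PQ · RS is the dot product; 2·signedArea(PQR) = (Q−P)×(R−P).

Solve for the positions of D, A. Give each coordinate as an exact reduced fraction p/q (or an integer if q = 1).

1. D_x = -7/3  [D divides CE with CD:DE = 1/3:2/3]
2. D_y = 2  [D divides CE with CD:DE = 1/3:2/3]
   → D = (-7/3, 2)
3. A_x = -2253/1345  [D, B, A are collinear ∩ EA ⟂ DB]
4. A_y = 864/1345  [D, B, A are collinear ∩ EA ⟂ DB]
   → A = (-2253/1345, 864/1345)

A = (-2253/1345, 864/1345)
D = (-7/3, 2)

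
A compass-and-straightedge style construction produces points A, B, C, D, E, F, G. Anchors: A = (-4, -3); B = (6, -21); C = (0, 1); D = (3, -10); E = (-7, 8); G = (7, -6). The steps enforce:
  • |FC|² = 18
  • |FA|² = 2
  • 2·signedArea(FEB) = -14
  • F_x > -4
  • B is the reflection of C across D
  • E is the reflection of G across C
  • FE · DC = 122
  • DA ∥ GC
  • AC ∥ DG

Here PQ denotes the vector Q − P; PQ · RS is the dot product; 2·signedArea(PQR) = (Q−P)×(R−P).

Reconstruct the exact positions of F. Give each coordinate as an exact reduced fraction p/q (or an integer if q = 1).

F = (-3, -2)

1. F_x = -3  [FE · DC = 122 ∩ 2·signedArea(FEB) = -14]
2. F_y = -2  [FE · DC = 122 ∩ 2·signedArea(FEB) = -14]
   → F = (-3, -2)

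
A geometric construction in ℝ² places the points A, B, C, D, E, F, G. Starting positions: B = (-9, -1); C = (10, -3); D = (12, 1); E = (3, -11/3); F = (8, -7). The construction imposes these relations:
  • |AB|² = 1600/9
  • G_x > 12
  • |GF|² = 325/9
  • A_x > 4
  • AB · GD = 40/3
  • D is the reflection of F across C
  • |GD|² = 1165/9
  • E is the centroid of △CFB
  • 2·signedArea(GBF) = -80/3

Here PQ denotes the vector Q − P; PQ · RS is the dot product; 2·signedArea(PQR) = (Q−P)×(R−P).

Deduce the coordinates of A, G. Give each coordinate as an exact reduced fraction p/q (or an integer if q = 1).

1. G_x = 13  [line 6·x + 17·y + 293/3 = 0 ∩ |GD|² = 1165/9]
2. G_y = -31/3  [line 6·x + 17·y + 293/3 = 0 ∩ |GD|² = 1165/9]
   → G = (13, -31/3)
3. A_x = 13/3  [line 1·x + -34/3·y + -47/3 = 0 ∩ |AB|² = 1600/9]
4. A_y = -1  [line 1·x + -34/3·y + -47/3 = 0 ∩ |AB|² = 1600/9]
   → A = (13/3, -1)

A = (13/3, -1)
G = (13, -31/3)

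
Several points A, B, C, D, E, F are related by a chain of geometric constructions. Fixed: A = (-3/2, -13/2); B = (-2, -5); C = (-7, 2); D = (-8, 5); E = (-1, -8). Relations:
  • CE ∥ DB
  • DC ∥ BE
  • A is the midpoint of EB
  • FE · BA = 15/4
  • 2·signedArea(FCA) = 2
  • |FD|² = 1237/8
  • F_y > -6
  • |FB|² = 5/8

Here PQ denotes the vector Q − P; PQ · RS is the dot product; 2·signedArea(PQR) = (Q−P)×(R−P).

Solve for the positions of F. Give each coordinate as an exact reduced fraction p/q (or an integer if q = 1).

F = (-7/4, -23/4)

1. F_x = -7/4  [2·signedArea(FCA) = 2 ∩ FE · BA = 15/4]
2. F_y = -23/4  [2·signedArea(FCA) = 2 ∩ FE · BA = 15/4]
   → F = (-7/4, -23/4)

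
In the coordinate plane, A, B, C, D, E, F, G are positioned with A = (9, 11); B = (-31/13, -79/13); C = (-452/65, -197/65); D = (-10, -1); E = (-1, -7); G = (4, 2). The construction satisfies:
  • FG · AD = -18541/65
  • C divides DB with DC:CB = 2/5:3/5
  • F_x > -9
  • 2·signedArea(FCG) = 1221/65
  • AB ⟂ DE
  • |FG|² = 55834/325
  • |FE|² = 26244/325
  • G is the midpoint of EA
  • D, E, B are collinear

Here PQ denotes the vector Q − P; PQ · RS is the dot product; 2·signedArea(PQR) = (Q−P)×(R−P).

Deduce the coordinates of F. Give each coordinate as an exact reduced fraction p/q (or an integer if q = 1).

1. F_x = -551/65  [FG · AD = -18541/65 ∩ 2·signedArea(FCG) = 1221/65]
2. F_y = -131/65  [FG · AD = -18541/65 ∩ 2·signedArea(FCG) = 1221/65]
   → F = (-551/65, -131/65)

F = (-551/65, -131/65)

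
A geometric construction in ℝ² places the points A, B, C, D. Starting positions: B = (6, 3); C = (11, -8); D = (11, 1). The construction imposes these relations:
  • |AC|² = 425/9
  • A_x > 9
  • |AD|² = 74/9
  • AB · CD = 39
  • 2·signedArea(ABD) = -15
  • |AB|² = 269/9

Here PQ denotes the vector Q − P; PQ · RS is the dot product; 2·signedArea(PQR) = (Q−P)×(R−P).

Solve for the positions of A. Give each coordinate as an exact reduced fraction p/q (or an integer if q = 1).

A = (28/3, -4/3)

1. A_x = 28/3  [2·signedArea(ABD) = -15 ∩ AB · CD = 39]
2. A_y = -4/3  [2·signedArea(ABD) = -15 ∩ AB · CD = 39]
   → A = (28/3, -4/3)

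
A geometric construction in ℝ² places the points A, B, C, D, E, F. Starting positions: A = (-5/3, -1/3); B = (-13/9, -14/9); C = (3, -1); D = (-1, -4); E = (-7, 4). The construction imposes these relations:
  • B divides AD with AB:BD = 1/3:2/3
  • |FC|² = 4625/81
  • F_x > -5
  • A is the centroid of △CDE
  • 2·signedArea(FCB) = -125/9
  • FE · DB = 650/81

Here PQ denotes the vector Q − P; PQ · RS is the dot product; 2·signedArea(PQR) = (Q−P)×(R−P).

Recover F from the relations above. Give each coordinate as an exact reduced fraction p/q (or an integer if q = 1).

F = (-38/9, 11/9)

1. F_x = -38/9  [2·signedArea(FCB) = -125/9 ∩ FE · DB = 650/81]
2. F_y = 11/9  [2·signedArea(FCB) = -125/9 ∩ FE · DB = 650/81]
   → F = (-38/9, 11/9)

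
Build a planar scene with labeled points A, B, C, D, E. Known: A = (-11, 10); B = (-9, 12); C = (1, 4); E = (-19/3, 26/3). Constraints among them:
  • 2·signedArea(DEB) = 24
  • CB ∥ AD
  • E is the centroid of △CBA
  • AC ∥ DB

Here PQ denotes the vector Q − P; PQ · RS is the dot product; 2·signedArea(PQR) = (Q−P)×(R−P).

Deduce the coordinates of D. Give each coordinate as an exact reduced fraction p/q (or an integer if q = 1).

1. D_x = -21  [AC ∥ DB ∩ CB ∥ AD]
2. D_y = 18  [AC ∥ DB ∩ CB ∥ AD]
   → D = (-21, 18)

D = (-21, 18)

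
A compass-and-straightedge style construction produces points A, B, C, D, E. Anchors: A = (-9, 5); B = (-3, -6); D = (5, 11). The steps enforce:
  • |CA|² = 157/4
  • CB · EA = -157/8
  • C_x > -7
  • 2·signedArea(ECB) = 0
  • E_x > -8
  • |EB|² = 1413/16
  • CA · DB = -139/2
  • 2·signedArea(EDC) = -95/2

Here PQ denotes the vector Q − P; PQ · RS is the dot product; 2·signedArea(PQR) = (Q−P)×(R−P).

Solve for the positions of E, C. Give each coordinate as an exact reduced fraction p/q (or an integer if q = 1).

1. C_x = -6  [line 8·x + 17·y + 113/2 = 0 ∩ |CA|² = 157/4]
2. C_y = -1/2  [line 8·x + 17·y + 113/2 = 0 ∩ |CA|² = 157/4]
   → C = (-6, -1/2)
3. E_x = -15/2  [2·signedArea(ECB) = 0 ∩ CB · EA = -157/8]
4. E_y = 9/4  [2·signedArea(ECB) = 0 ∩ CB · EA = -157/8]
   → E = (-15/2, 9/4)

C = (-6, -1/2)
E = (-15/2, 9/4)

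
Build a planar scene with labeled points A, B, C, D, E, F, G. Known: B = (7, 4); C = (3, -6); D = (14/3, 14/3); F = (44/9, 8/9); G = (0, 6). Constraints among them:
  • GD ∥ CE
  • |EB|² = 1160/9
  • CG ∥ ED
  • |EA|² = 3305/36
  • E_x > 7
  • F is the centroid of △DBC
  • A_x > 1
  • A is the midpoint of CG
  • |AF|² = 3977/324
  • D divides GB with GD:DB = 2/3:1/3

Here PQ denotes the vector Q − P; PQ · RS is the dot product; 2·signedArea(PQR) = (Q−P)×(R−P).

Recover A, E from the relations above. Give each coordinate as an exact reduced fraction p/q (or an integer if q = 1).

A = (3/2, 0)
E = (23/3, -22/3)

1. A_x = 3/2  [A is the midpoint of CG]
2. A_y = 0  [A is the midpoint of CG]
   → A = (3/2, 0)
3. E_x = 23/3  [CG ∥ ED ∩ GD ∥ CE]
4. E_y = -22/3  [CG ∥ ED ∩ GD ∥ CE]
   → E = (23/3, -22/3)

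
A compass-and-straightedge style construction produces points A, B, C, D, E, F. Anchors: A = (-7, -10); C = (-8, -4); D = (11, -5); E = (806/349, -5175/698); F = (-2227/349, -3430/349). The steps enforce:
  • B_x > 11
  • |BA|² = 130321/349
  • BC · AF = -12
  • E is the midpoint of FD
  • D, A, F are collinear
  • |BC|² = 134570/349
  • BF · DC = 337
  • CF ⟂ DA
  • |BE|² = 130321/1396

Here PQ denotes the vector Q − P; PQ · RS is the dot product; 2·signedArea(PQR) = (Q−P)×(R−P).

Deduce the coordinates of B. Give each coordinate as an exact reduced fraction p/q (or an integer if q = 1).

1. B_x = 4055/349  [BF · DC = 337 ∩ BC · AF = -12]
2. B_y = -1685/349  [BF · DC = 337 ∩ BC · AF = -12]
   → B = (4055/349, -1685/349)

B = (4055/349, -1685/349)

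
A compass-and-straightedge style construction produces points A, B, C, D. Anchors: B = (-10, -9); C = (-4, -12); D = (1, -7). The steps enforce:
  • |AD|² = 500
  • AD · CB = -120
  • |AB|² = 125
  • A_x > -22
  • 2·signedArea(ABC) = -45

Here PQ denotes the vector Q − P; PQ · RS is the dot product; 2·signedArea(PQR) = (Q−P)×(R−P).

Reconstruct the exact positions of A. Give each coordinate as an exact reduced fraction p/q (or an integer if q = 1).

A = (-21, -11)

1. A_x = -21  [2·signedArea(ABC) = -45 ∩ AD · CB = -120]
2. A_y = -11  [2·signedArea(ABC) = -45 ∩ AD · CB = -120]
   → A = (-21, -11)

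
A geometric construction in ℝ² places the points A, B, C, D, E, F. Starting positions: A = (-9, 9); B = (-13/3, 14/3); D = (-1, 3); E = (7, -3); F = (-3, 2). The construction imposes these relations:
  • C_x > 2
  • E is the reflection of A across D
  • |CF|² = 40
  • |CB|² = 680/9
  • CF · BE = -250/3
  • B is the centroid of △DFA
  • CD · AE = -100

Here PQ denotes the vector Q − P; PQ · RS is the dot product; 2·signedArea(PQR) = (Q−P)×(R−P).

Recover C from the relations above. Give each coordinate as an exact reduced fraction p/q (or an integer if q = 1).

1. C_x = 3  [CD · AE = -100 ∩ CF · BE = -250/3]
2. C_y = 0  [CD · AE = -100 ∩ CF · BE = -250/3]
   → C = (3, 0)

C = (3, 0)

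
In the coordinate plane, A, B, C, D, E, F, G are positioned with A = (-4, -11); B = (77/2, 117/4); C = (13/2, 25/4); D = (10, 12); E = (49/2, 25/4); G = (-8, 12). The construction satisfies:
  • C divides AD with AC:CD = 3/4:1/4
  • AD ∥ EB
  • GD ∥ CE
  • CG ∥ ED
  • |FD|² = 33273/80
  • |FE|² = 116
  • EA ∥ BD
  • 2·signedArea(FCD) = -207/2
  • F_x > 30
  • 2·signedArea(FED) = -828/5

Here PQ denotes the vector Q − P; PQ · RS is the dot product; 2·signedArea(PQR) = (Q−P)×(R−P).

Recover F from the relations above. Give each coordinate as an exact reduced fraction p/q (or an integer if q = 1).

F = (301/10, 309/20)

1. F_x = 301/10  [2·signedArea(FED) = -828/5 ∩ 2·signedArea(FCD) = -207/2]
2. F_y = 309/20  [2·signedArea(FED) = -828/5 ∩ 2·signedArea(FCD) = -207/2]
   → F = (301/10, 309/20)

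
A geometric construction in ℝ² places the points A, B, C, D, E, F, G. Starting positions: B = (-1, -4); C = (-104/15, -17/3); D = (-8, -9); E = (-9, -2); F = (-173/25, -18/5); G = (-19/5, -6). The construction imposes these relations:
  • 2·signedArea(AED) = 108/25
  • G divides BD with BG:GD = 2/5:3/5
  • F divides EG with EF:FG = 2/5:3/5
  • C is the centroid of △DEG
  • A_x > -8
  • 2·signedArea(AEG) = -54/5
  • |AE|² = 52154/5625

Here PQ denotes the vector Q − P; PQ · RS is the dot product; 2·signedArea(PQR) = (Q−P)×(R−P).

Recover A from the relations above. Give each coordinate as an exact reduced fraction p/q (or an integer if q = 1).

A = (-598/75, -73/15)

1. A_x = -598/75  [2·signedArea(AEG) = -54/5 ∩ 2·signedArea(AED) = 108/25]
2. A_y = -73/15  [2·signedArea(AEG) = -54/5 ∩ 2·signedArea(AED) = 108/25]
   → A = (-598/75, -73/15)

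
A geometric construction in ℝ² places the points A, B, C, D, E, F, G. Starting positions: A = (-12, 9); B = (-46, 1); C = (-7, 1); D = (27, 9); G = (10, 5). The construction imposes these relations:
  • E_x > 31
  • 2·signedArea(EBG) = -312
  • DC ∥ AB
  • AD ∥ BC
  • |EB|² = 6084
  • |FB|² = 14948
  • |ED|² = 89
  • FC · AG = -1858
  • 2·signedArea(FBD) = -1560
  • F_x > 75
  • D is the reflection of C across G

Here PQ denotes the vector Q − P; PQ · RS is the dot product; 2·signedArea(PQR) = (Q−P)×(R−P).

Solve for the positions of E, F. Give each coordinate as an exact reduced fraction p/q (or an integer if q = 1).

E = (32, 1)
F = (76, -7)

1. E_x = 32  [line -4·x + 56·y + 72 = 0 ∩ |EB|² = 6084]
2. E_y = 1  [line -4·x + 56·y + 72 = 0 ∩ |EB|² = 6084]
   → E = (32, 1)
3. F_x = 76  [2·signedArea(FBD) = -1560 ∩ FC · AG = -1858]
4. F_y = -7  [2·signedArea(FBD) = -1560 ∩ FC · AG = -1858]
   → F = (76, -7)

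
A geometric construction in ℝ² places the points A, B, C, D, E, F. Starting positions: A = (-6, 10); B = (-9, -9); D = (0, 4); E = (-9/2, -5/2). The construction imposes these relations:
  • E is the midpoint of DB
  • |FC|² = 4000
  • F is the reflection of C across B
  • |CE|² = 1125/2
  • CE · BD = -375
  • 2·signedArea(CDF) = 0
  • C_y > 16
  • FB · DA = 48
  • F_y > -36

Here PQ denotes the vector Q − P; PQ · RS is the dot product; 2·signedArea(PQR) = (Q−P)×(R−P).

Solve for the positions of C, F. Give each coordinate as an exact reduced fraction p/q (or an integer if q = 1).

1. C_x = 9  [line -9·x + -13·y + 302 = 0 ∩ |CE|² = 1125/2]
2. C_y = 17  [line -9·x + -13·y + 302 = 0 ∩ |CE|² = 1125/2]
   → C = (9, 17)
3. F_x = -27  [2·signedArea(CDF) = 0 ∩ F is the reflection of C across B]
4. F_y = -35  [2·signedArea(CDF) = 0 ∩ F is the reflection of C across B]
   → F = (-27, -35)

C = (9, 17)
F = (-27, -35)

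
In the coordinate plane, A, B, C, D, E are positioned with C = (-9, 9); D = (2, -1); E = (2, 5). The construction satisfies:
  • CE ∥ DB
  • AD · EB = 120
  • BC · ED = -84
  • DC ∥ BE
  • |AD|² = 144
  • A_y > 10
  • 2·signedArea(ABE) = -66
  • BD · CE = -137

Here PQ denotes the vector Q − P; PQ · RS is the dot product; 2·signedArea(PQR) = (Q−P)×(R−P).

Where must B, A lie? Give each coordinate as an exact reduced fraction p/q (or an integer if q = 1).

1. B_x = 13  [DC ∥ BE ∩ CE ∥ DB]
2. B_y = -5  [DC ∥ BE ∩ CE ∥ DB]
   → B = (13, -5)
3. A_x = 2  [AD · EB = 120 ∩ 2·signedArea(ABE) = -66]
4. A_y = 11  [AD · EB = 120 ∩ 2·signedArea(ABE) = -66]
   → A = (2, 11)

A = (2, 11)
B = (13, -5)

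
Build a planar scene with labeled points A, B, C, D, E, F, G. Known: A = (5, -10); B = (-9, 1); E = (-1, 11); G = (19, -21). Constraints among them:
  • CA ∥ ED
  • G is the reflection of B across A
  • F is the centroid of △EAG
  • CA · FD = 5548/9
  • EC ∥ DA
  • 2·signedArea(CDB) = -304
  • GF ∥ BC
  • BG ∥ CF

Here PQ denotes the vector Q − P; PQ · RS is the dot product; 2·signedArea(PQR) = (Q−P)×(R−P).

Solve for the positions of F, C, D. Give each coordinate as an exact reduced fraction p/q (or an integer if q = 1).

1. F_x = 23/3  [F is the centroid of △EAG]
2. F_y = -20/3  [F is the centroid of △EAG]
   → F = (23/3, -20/3)
3. C_x = -61/3  [BG ∥ CF ∩ GF ∥ BC]
4. C_y = 46/3  [BG ∥ CF ∩ GF ∥ BC]
   → C = (-61/3, 46/3)
5. D_x = 73/3  [EC ∥ DA ∩ CA ∥ ED]
6. D_y = -43/3  [EC ∥ DA ∩ CA ∥ ED]
   → D = (73/3, -43/3)

C = (-61/3, 46/3)
D = (73/3, -43/3)
F = (23/3, -20/3)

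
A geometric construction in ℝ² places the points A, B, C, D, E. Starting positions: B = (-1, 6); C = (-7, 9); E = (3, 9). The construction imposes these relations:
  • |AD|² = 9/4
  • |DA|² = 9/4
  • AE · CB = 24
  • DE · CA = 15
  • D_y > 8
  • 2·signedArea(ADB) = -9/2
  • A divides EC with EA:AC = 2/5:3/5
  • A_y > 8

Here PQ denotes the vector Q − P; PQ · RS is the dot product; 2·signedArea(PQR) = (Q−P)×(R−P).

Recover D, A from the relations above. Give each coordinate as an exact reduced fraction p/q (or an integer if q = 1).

A = (-1, 9)
D = (1/2, 9)

1. A_x = -1  [A divides EC with EA:AC = 2/5:3/5]
2. A_y = 9  [A divides EC with EA:AC = 2/5:3/5]
   → A = (-1, 9)
3. D_x = 1/2  [DE · CA = 15]
4. D_y = 9  [|DA|² = 9/4]
   → D = (1/2, 9)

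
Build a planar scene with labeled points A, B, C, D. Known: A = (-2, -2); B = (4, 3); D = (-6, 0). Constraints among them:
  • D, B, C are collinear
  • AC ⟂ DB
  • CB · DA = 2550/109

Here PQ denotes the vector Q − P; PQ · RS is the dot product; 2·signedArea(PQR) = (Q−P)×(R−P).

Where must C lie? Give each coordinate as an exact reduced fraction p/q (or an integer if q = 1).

C = (-314/109, 102/109)

1. C_x = -314/109  [D, B, C are collinear ∩ AC ⟂ DB]
2. C_y = 102/109  [D, B, C are collinear ∩ AC ⟂ DB]
   → C = (-314/109, 102/109)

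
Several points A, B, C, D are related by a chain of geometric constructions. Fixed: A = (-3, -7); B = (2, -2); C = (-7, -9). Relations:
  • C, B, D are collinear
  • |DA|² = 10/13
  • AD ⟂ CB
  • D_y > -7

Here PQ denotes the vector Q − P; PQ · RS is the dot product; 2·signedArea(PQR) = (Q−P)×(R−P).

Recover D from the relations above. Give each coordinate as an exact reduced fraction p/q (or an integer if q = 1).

1. D_x = -46/13  [C, B, D are collinear ∩ AD ⟂ CB]
2. D_y = -82/13  [C, B, D are collinear ∩ AD ⟂ CB]
   → D = (-46/13, -82/13)

D = (-46/13, -82/13)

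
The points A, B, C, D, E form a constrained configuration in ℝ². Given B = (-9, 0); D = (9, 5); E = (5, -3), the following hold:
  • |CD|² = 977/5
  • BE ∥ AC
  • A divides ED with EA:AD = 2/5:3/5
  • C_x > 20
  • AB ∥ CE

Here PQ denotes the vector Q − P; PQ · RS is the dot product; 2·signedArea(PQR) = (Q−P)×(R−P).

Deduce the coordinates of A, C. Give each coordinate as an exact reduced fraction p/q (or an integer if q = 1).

1. A_x = 33/5  [A divides ED with EA:AD = 2/5:3/5]
2. A_y = 1/5  [A divides ED with EA:AD = 2/5:3/5]
   → A = (33/5, 1/5)
3. C_x = 103/5  [AB ∥ CE ∩ BE ∥ AC]
4. C_y = -14/5  [AB ∥ CE ∩ BE ∥ AC]
   → C = (103/5, -14/5)

A = (33/5, 1/5)
C = (103/5, -14/5)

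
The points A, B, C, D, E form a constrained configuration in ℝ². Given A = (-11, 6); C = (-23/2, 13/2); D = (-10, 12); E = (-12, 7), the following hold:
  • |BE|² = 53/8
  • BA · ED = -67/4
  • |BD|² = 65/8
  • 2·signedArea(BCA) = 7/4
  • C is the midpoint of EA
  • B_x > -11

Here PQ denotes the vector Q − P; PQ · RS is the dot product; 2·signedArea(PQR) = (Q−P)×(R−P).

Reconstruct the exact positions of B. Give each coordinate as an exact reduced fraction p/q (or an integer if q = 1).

1. B_x = -43/4  [2·signedArea(BCA) = 7/4 ∩ BA · ED = -67/4]
2. B_y = 37/4  [2·signedArea(BCA) = 7/4 ∩ BA · ED = -67/4]
   → B = (-43/4, 37/4)

B = (-43/4, 37/4)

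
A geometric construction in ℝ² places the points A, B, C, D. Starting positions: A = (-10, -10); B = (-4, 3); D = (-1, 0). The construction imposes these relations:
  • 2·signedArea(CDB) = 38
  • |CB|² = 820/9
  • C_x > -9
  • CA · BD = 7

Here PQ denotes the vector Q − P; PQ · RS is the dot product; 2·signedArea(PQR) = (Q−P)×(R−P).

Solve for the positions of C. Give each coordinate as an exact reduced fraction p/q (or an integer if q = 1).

1. C_x = -8  [2·signedArea(CDB) = 38 ∩ CA · BD = 7]
2. C_y = -17/3  [2·signedArea(CDB) = 38 ∩ CA · BD = 7]
   → C = (-8, -17/3)

C = (-8, -17/3)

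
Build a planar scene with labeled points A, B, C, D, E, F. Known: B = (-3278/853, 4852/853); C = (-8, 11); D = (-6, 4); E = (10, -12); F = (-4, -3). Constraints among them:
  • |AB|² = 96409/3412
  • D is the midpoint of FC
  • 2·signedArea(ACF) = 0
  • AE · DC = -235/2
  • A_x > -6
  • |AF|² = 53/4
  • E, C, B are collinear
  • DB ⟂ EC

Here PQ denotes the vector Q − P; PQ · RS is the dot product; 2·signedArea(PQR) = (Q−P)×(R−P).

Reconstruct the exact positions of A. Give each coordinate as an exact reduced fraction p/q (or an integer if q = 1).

A = (-5, 1/2)

1. A_x = -5  [2·signedArea(ACF) = 0 ∩ AE · DC = -235/2]
2. A_y = 1/2  [2·signedArea(ACF) = 0 ∩ AE · DC = -235/2]
   → A = (-5, 1/2)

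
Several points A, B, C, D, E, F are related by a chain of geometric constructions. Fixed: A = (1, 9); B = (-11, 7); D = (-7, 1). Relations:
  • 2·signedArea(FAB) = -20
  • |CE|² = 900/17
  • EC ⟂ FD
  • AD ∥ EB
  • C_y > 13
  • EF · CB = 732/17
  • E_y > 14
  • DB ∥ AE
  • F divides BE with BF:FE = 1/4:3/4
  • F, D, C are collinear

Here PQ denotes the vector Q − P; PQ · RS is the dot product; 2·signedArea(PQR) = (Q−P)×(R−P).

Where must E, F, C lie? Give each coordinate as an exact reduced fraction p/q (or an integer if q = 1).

C = (-171/17, 225/17)
E = (-3, 15)
F = (-9, 9)

1. E_x = -3  [AD ∥ EB ∩ DB ∥ AE]
2. E_y = 15  [AD ∥ EB ∩ DB ∥ AE]
   → E = (-3, 15)
3. F_x = -9  [F divides BE with BF:FE = 1/4:3/4]
4. F_y = 9  [F divides BE with BF:FE = 1/4:3/4]
   → F = (-9, 9)
5. C_x = -171/17  [F, D, C are collinear ∩ EC ⟂ FD]
6. C_y = 225/17  [F, D, C are collinear ∩ EC ⟂ FD]
   → C = (-171/17, 225/17)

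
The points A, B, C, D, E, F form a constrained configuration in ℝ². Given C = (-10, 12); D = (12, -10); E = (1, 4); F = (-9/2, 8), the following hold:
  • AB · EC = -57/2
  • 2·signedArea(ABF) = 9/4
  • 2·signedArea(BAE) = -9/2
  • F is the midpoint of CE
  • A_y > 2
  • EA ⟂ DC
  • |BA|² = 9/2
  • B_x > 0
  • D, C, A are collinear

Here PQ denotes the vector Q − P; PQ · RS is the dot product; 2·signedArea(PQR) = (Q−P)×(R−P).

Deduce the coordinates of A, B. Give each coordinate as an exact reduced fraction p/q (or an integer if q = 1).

1. A_x = -1/2  [D, C, A are collinear ∩ EA ⟂ DC]
2. A_y = 5/2  [D, C, A are collinear ∩ EA ⟂ DC]
   → A = (-1/2, 5/2)
3. B_x = 1  [2·signedArea(BAE) = -9/2 ∩ AB · EC = -57/2]
4. B_y = 1  [2·signedArea(BAE) = -9/2 ∩ AB · EC = -57/2]
   → B = (1, 1)

A = (-1/2, 5/2)
B = (1, 1)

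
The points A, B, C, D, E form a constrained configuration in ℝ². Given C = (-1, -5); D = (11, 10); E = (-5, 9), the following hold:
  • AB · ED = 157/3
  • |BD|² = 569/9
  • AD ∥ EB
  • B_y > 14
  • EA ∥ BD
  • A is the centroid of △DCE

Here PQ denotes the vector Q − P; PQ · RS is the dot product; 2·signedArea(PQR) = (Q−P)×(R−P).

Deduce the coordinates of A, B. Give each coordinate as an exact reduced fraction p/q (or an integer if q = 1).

1. A_x = 5/3  [A is the centroid of △DCE]
2. A_y = 14/3  [A is the centroid of △DCE]
   → A = (5/3, 14/3)
3. B_x = 13/3  [EA ∥ BD ∩ AD ∥ EB]
4. B_y = 43/3  [EA ∥ BD ∩ AD ∥ EB]
   → B = (13/3, 43/3)

A = (5/3, 14/3)
B = (13/3, 43/3)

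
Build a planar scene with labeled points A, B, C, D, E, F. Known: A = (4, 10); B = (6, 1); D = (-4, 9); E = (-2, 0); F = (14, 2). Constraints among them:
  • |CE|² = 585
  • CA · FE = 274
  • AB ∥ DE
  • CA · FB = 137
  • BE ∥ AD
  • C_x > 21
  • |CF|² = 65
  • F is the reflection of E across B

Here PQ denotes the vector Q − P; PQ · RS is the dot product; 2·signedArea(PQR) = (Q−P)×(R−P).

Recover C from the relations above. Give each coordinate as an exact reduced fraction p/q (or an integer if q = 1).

1. C_x = 22  [line 16·x + 2·y + -358 = 0 ∩ |CF|² = 65]
2. C_y = 3  [line 16·x + 2·y + -358 = 0 ∩ |CF|² = 65]
   → C = (22, 3)

C = (22, 3)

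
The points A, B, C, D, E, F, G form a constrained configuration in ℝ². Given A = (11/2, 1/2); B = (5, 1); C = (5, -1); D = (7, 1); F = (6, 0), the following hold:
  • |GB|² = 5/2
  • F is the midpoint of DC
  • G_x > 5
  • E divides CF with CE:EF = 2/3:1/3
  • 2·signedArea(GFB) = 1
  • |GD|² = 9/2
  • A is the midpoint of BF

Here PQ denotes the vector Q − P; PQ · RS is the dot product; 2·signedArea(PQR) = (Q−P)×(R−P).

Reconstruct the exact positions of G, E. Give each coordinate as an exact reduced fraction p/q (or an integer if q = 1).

E = (17/3, -1/3)
G = (11/2, -1/2)

1. G_x = 11/2  [line -1·x + -1·y + 5 = 0 ∩ |GD|² = 9/2]
2. G_y = -1/2  [line -1·x + -1·y + 5 = 0 ∩ |GD|² = 9/2]
   → G = (11/2, -1/2)
3. E_x = 17/3  [E divides CF with CE:EF = 2/3:1/3]
4. E_y = -1/3  [E divides CF with CE:EF = 2/3:1/3]
   → E = (17/3, -1/3)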